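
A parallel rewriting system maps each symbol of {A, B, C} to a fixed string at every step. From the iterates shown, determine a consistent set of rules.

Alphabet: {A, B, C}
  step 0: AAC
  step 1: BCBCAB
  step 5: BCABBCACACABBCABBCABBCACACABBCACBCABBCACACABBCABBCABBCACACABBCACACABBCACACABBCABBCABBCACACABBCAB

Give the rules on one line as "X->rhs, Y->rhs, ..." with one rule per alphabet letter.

A->BC, B->AC, C->AB

  step 0 ⇒ step 1: AAC ⇒ BC·BC·AB
    A ↦ BC
    C ↦ AB
    B ↦ AC  (constrained at step 1)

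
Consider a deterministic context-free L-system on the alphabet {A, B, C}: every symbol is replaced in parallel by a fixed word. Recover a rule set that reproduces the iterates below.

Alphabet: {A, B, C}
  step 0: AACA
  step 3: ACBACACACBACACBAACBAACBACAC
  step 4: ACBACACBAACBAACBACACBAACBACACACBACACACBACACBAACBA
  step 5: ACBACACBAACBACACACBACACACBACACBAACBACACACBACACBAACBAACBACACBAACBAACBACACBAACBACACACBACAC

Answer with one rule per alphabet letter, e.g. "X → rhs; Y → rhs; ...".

  step 4 ⇒ step 5: ACBACACBAACBAACBACACBAACBACACACBACACACBACACBAACBA ⇒ AC·BA·C·AC·BA·AC·BA·C·AC·AC·BA·C·AC·AC·BA·C·AC·BA·AC·BA·C·AC·AC·BA·C·AC·BA·AC·BA·AC·BA·C·AC·BA·AC·BA·AC·BA·C·AC·BA·AC·BA·C·AC·AC·BA·C·AC
    A ↦ AC
    B ↦ C
    C ↦ BA

A->AC, B->C, C->BA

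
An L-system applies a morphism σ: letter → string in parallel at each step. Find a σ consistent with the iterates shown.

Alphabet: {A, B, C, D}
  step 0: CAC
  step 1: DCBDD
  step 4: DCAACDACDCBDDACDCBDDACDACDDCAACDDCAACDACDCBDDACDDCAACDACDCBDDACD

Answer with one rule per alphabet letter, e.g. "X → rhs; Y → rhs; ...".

A->CBD, B->CA, C->D, D->ACD

  step 0 ⇒ step 1: CAC ⇒ D·CBD·D
    A ↦ CBD
    C ↦ D
    B ↦ CA  (constrained at step 1)
    D ↦ ACD  (constrained at step 1)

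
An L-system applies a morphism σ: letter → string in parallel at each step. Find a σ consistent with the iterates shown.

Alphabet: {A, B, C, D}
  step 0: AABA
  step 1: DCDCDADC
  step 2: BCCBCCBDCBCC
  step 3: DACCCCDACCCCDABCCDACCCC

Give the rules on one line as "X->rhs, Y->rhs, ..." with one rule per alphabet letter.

A->DC, B->DA, C->CC, D->B

  step 2 ⇒ step 3: BCCBCCBDCBCC ⇒ DA·CC·CC·DA·CC·CC·DA·B·CC·DA·CC·CC
    B ↦ DA
    C ↦ CC
    D ↦ B
  step 0 ⇒ step 1: AABA ⇒ DC·DC·DA·DC
    A ↦ DC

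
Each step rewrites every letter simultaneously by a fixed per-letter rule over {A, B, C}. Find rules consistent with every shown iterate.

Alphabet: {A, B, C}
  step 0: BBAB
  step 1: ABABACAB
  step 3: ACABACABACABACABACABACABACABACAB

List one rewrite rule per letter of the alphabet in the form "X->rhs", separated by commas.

  step 0 ⇒ step 1: BBAB ⇒ AB·AB·AC·AB
    A ↦ AC
    B ↦ AB
    C ↦ AB  (constrained at step 1)

A->AC, B->AB, C->AB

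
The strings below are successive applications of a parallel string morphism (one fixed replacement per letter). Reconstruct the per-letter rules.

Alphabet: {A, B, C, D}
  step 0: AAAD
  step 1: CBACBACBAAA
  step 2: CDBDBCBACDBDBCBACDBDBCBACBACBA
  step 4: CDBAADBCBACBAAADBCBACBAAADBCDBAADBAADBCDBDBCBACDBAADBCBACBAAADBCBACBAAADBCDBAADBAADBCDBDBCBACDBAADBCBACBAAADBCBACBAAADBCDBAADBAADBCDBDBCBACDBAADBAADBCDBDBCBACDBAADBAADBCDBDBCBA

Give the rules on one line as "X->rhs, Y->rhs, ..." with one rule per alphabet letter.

A->CBA, B->DB, C->CDB, D->AA

  step 1 ⇒ step 2: CBACBACBAAA ⇒ CDB·DB·CBA·CDB·DB·CBA·CDB·DB·CBA·CBA·CBA
    A ↦ CBA
    B ↦ DB
    C ↦ CDB
  step 0 ⇒ step 1: AAAD ⇒ CBA·CBA·CBA·AA
    D ↦ AA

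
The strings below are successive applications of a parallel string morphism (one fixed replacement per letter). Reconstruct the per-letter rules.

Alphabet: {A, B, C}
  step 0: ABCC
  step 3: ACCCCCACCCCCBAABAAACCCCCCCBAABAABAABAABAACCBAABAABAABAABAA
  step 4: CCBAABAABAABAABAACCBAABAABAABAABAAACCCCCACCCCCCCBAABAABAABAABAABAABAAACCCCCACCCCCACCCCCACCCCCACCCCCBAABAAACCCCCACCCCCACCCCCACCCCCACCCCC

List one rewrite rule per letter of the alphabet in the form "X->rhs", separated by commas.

A->CC, B->AC, C->BAA

  step 3 ⇒ step 4: ACCCCCACCCCCBAABAAACCCCCCCBAABAABAABAABAACCBAABAABAABAABAA ⇒ CC·BAA·BAA·BAA·BAA·BAA·CC·BAA·BAA·BAA·BAA·BAA·AC·CC·CC·AC·CC·CC·CC·BAA·BAA·BAA·BAA·BAA·BAA·BAA·AC·CC·CC·AC·CC·CC·AC·CC·CC·AC·CC·CC·AC·CC·CC·BAA·BAA·AC·CC·CC·AC·CC·CC·AC·CC·CC·AC·CC·CC·AC·CC·CC
    A ↦ CC
    B ↦ AC
    C ↦ BAA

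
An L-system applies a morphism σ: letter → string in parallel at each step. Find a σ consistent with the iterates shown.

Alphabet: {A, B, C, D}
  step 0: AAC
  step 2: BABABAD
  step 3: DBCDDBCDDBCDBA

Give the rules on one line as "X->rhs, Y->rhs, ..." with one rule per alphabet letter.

A->D, B->DBC, C->DA, D->BA

  step 2 ⇒ step 3: BABABAD ⇒ DBC·D·DBC·D·DBC·D·BA
    A ↦ D
    B ↦ DBC
    D ↦ BA
    C ↦ DA  (constrained at step 0)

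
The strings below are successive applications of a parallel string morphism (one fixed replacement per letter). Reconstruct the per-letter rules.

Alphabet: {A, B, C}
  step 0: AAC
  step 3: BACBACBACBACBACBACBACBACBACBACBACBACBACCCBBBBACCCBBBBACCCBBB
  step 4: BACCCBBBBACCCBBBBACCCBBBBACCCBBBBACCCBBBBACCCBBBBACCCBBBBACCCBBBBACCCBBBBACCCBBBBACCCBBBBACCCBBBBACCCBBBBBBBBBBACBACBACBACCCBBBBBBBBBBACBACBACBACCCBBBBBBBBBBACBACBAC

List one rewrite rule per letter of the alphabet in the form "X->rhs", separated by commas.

  step 3 ⇒ step 4: BACBACBACBACBACBACBACBACBACBACBACBACBACCCBBBBACCCBBBBACCCBBB ⇒ BAC·CC·BBB·BAC·CC·BBB·BAC·CC·BBB·BAC·CC·BBB·BAC·CC·BBB·BAC·CC·BBB·BAC·CC·BBB·BAC·CC·BBB·BAC·CC·BBB·BAC·CC·BBB·BAC·CC·BBB·BAC·CC·BBB·BAC·CC·BBB·BBB·BBB·BAC·BAC·BAC·BAC·CC·BBB·BBB·BBB·BAC·BAC·BAC·BAC·CC·BBB·BBB·BBB·BAC·BAC·BAC
    A ↦ CC
    B ↦ BAC
    C ↦ BBB

A->CC, B->BAC, C->BBB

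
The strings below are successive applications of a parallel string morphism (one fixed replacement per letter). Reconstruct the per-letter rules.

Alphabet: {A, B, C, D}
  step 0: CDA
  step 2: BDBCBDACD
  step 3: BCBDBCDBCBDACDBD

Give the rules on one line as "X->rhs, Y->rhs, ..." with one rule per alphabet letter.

  step 2 ⇒ step 3: BDBCBDACD ⇒ BC·BD·BC·D·BC·BD·AC·D·BD
    A ↦ AC
    B ↦ BC
    C ↦ D
    D ↦ BD

A->AC, B->BC, C->D, D->BD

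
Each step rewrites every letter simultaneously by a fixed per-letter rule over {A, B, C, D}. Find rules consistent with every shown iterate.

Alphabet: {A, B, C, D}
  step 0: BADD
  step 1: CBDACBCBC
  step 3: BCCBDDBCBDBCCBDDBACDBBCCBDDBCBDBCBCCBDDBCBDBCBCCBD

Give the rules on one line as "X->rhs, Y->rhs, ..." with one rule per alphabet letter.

A->AC, B->CBD, C->DB, D->BC

  step 0 ⇒ step 1: BADD ⇒ CBD·AC·BC·BC
    A ↦ AC
    B ↦ CBD
    D ↦ BC
    C ↦ DB  (constrained at step 1)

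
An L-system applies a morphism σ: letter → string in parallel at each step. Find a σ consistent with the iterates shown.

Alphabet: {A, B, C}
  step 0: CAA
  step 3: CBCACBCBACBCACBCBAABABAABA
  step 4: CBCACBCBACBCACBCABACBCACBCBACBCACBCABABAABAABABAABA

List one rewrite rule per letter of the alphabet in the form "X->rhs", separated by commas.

  step 3 ⇒ step 4: CBCACBCBACBCACBCBAABABAABA ⇒ CBC·A·CBC·BA·CBC·A·CBC·A·BA·CBC·A·CBC·BA·CBC·A·CBC·A·BA·BA·A·BA·A·BA·BA·A·BA
    A ↦ BA
    B ↦ A
    C ↦ CBC

A->BA, B->A, C->CBC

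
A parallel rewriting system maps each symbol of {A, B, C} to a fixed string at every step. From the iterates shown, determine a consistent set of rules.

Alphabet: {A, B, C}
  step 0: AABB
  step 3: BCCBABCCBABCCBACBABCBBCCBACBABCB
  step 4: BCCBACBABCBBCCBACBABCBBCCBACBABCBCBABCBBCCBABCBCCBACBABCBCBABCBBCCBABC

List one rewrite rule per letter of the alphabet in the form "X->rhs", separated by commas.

  step 3 ⇒ step 4: BCCBABCCBABCCBACBABCBBCCBACBABCB ⇒ BC·CBA·CBA·BC·B·BC·CBA·CBA·BC·B·BC·CBA·CBA·BC·B·CBA·BC·B·BC·CBA·BC·BC·CBA·CBA·BC·B·CBA·BC·B·BC·CBA·BC
    A ↦ B
    B ↦ BC
    C ↦ CBA

A->B, B->BC, C->CBA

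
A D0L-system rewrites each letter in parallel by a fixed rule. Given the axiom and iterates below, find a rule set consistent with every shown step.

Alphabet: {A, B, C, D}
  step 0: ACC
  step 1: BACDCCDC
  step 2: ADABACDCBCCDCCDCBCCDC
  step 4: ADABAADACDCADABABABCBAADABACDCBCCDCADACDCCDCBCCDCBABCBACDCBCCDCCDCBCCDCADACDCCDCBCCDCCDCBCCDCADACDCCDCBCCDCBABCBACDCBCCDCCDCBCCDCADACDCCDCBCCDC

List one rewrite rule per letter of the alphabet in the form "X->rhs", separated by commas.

  step 1 ⇒ step 2: BACDCCDC ⇒ ADA·BA·CDC·BC·CDC·CDC·BC·CDC
    A ↦ BA
    B ↦ ADA
    C ↦ CDC
    D ↦ BC

A->BA, B->ADA, C->CDC, D->BC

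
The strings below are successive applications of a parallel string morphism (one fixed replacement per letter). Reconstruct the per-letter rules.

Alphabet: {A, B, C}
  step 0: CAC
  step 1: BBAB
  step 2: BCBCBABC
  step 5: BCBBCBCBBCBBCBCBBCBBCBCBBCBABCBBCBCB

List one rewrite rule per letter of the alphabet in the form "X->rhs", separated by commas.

A->BA, B->BC, C->B

  step 1 ⇒ step 2: BBAB ⇒ BC·BC·BA·BC
    A ↦ BA
    B ↦ BC
  step 0 ⇒ step 1: CAC ⇒ B·BA·B
    C ↦ B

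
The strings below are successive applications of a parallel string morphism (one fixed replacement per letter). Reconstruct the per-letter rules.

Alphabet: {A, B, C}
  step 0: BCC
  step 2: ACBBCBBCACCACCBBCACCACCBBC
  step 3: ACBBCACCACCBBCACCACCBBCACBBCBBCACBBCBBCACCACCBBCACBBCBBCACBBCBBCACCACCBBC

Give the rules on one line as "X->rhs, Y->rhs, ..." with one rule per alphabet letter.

A->AC, B->ACC, C->BBC

  step 2 ⇒ step 3: ACBBCBBCACCACCBBCACCACCBBC ⇒ AC·BBC·ACC·ACC·BBC·ACC·ACC·BBC·AC·BBC·BBC·AC·BBC·BBC·ACC·ACC·BBC·AC·BBC·BBC·AC·BBC·BBC·ACC·ACC·BBC
    A ↦ AC
    B ↦ ACC
    C ↦ BBC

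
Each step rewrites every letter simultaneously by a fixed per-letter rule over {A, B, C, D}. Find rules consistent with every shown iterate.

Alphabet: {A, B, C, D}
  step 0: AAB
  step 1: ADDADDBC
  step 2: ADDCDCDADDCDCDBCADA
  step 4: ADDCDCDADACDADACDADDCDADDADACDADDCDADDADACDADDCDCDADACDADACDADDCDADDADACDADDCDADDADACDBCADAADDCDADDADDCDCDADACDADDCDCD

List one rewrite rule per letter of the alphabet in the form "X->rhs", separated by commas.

A->ADD, B->BC, C->ADA, D->CD

  step 1 ⇒ step 2: ADDADDBC ⇒ ADD·CD·CD·ADD·CD·CD·BC·ADA
    A ↦ ADD
    B ↦ BC
    C ↦ ADA
    D ↦ CD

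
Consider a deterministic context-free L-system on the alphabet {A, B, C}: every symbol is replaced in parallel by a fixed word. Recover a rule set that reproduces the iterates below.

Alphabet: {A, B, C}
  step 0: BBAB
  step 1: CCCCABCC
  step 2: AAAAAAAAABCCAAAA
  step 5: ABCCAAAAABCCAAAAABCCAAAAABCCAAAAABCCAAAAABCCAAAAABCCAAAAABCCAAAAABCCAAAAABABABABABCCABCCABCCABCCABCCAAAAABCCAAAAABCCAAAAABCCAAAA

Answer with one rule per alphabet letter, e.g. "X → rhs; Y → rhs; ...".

  step 1 ⇒ step 2: CCCCABCC ⇒ AA·AA·AA·AA·AB·CC·AA·AA
    A ↦ AB
    B ↦ CC
    C ↦ AA

A->AB, B->CC, C->AA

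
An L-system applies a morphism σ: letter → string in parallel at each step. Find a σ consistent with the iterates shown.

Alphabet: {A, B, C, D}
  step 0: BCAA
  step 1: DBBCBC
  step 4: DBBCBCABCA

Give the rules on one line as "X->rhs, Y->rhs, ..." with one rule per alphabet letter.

A->BC, B->D, C->B, D->A

  step 0 ⇒ step 1: BCAA ⇒ D·B·BC·BC
    A ↦ BC
    B ↦ D
    C ↦ B
    D ↦ A  (constrained at step 1)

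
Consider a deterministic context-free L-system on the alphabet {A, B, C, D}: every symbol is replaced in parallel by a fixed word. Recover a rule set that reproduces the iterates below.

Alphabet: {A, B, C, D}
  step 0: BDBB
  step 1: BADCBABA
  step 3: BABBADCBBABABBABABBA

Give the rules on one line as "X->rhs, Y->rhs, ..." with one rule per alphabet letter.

  step 0 ⇒ step 1: BDBB ⇒ BA·DC·BA·BA
    B ↦ BA
    D ↦ DC
    A ↦ B  (constrained at step 1)
    C ↦ B  (constrained at step 1)

A->B, B->BA, C->B, D->DC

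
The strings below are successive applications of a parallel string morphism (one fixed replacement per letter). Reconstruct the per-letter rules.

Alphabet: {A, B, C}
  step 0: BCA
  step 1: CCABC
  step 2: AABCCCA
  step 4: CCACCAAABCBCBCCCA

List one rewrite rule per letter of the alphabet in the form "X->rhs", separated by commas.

A->BC, B->CC, C->A

  step 1 ⇒ step 2: CCABC ⇒ A·A·BC·CC·A
    A ↦ BC
    B ↦ CC
    C ↦ A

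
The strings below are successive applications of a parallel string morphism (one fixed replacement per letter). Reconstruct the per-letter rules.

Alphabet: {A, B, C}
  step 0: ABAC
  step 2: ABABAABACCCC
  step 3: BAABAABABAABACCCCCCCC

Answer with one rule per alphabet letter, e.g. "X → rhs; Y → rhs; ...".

A->BA, B->A, C->CC

  step 2 ⇒ step 3: ABABAABACCCC ⇒ BA·A·BA·A·BA·BA·A·BA·CC·CC·CC·CC
    A ↦ BA
    B ↦ A
    C ↦ CC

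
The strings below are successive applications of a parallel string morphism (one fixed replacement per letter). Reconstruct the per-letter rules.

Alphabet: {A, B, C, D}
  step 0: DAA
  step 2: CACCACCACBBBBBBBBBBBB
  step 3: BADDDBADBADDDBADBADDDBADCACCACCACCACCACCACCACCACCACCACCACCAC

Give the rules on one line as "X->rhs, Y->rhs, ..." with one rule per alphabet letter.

A->DD, B->CAC, C->BAD, D->BBB

  step 2 ⇒ step 3: CACCACCACBBBBBBBBBBBB ⇒ BAD·DD·BAD·BAD·DD·BAD·BAD·DD·BAD·CAC·CAC·CAC·CAC·CAC·CAC·CAC·CAC·CAC·CAC·CAC·CAC
    A ↦ DD
    B ↦ CAC
    C ↦ BAD
    D ↦ BBB  (constrained at step 0)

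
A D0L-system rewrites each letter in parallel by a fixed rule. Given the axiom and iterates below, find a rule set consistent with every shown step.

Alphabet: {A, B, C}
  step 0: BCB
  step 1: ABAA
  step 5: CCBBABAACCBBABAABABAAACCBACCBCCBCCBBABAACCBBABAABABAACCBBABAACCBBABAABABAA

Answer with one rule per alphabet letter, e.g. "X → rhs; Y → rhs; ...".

  step 0 ⇒ step 1: BCB ⇒ A·BA·A
    B ↦ A
    C ↦ BA
    A ↦ CCB  (constrained at step 1)

A->CCB, B->A, C->BA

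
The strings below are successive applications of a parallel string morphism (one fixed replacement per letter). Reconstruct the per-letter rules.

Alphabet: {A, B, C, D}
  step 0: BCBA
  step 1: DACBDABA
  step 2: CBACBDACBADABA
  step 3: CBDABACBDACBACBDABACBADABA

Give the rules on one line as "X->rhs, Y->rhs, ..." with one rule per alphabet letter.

A->BA, B->DA, C->CB, D->C

  step 2 ⇒ step 3: CBACBDACBADABA ⇒ CB·DA·BA·CB·DA·C·BA·CB·DA·BA·C·BA·DA·BA
    A ↦ BA
    B ↦ DA
    C ↦ CB
    D ↦ C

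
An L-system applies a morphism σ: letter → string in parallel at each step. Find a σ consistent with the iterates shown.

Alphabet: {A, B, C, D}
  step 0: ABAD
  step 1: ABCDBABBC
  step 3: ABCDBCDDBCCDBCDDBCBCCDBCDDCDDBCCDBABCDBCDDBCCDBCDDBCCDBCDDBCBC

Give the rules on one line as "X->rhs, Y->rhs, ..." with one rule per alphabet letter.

  step 0 ⇒ step 1: ABAD ⇒ AB·CDB·AB·BC
    A ↦ AB
    B ↦ CDB
    D ↦ BC
    C ↦ CDD  (constrained at step 1)

A->AB, B->CDB, C->CDD, D->BC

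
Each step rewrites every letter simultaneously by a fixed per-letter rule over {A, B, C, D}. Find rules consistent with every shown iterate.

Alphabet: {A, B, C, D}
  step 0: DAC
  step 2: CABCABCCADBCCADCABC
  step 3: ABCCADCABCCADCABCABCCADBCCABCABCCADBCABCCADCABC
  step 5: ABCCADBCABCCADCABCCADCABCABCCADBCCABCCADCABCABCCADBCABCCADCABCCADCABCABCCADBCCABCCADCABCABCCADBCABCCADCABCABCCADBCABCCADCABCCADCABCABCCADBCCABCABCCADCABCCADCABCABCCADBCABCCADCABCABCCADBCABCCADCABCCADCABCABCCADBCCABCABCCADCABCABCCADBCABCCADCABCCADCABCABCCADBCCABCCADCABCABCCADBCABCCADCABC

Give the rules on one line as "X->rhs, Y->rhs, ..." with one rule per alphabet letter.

  step 2 ⇒ step 3: CABCABCCADBCCADCABC ⇒ ABC·CAD·C·ABC·CAD·C·ABC·ABC·CAD·BC·C·ABC·ABC·CAD·BC·ABC·CAD·C·ABC
    A ↦ CAD
    B ↦ C
    C ↦ ABC
    D ↦ BC

A->CAD, B->C, C->ABC, D->BC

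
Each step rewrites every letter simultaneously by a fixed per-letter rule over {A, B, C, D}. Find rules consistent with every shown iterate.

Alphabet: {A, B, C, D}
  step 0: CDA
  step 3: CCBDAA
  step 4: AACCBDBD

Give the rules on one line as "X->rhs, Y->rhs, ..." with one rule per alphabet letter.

A->BD, B->C, C->A, D->C

  step 3 ⇒ step 4: CCBDAA ⇒ A·A·C·C·BD·BD
    A ↦ BD
    B ↦ C
    C ↦ A
    D ↦ C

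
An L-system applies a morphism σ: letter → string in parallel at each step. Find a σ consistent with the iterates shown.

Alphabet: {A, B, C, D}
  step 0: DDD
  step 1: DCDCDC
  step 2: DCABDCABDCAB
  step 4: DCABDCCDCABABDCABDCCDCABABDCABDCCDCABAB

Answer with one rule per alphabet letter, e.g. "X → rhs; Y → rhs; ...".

  step 1 ⇒ step 2: DCDCDC ⇒ DC·AB·DC·AB·DC·AB
    C ↦ AB
    D ↦ DC
    A ↦ D  (constrained at step 2)
    B ↦ CC  (constrained at step 2)

A->D, B->CC, C->AB, D->DC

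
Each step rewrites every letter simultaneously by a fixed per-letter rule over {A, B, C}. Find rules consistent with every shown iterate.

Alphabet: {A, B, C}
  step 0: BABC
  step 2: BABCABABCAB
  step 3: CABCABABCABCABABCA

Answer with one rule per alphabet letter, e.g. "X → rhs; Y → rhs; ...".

A->B, B->CA, C->BA

  step 2 ⇒ step 3: BABCABABCAB ⇒ CA·B·CA·BA·B·CA·B·CA·BA·B·CA
    A ↦ B
    B ↦ CA
    C ↦ BA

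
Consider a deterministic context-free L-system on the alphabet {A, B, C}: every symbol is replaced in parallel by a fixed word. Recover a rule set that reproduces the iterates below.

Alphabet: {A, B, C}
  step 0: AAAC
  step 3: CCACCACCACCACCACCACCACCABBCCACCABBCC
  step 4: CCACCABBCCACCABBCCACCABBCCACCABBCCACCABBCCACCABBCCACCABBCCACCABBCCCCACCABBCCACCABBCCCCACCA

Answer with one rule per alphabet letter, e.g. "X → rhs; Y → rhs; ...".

A->BB, B->C, C->CCA

  step 3 ⇒ step 4: CCACCACCACCACCACCACCACCABBCCACCABBCC ⇒ CCA·CCA·BB·CCA·CCA·BB·CCA·CCA·BB·CCA·CCA·BB·CCA·CCA·BB·CCA·CCA·BB·CCA·CCA·BB·CCA·CCA·BB·C·C·CCA·CCA·BB·CCA·CCA·BB·C·C·CCA·CCA
    A ↦ BB
    B ↦ C
    C ↦ CCA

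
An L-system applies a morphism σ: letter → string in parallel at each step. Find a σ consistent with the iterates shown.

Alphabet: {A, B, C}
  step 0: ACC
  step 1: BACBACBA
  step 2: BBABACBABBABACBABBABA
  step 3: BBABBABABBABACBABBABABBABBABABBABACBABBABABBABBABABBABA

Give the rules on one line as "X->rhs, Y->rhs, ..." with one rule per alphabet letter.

A->BA, B->BBA, C->CBA

  step 2 ⇒ step 3: BBABACBABBABACBABBABA ⇒ BBA·BBA·BA·BBA·BA·CBA·BBA·BA·BBA·BBA·BA·BBA·BA·CBA·BBA·BA·BBA·BBA·BA·BBA·BA
    A ↦ BA
    B ↦ BBA
    C ↦ CBA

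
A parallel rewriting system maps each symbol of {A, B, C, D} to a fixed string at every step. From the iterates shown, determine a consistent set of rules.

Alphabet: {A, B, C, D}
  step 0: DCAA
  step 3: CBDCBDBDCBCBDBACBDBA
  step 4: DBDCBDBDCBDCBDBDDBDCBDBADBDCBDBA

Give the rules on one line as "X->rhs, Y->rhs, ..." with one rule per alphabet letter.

A->BA, B->D, C->DB, D->CB

  step 3 ⇒ step 4: CBDCBDBDCBCBDBACBDBA ⇒ DB·D·CB·DB·D·CB·D·CB·DB·D·DB·D·CB·D·BA·DB·D·CB·D·BA
    A ↦ BA
    B ↦ D
    C ↦ DB
    D ↦ CB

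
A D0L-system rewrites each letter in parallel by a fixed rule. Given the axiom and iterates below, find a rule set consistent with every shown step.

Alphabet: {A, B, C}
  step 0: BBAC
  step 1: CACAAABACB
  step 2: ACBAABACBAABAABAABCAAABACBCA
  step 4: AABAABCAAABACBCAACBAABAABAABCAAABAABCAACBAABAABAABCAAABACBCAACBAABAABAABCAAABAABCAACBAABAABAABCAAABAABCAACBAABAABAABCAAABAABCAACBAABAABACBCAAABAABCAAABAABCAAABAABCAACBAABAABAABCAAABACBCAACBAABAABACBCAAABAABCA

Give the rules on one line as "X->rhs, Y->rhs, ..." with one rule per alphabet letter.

  step 1 ⇒ step 2: CACAAABACB ⇒ ACB·AAB·ACB·AAB·AAB·AAB·CA·AAB·ACB·CA
    A ↦ AAB
    B ↦ CA
    C ↦ ACB

A->AAB, B->CA, C->ACB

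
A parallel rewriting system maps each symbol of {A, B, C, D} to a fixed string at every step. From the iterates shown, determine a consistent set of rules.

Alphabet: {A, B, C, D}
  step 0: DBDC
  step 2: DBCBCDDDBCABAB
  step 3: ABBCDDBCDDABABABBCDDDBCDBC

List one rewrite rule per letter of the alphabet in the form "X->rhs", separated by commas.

  step 2 ⇒ step 3: DBCBCDDDBCABAB ⇒ AB·BC·DD·BC·DD·AB·AB·AB·BC·DD·D·BC·D·BC
    A ↦ D
    B ↦ BC
    C ↦ DD
    D ↦ AB

A->D, B->BC, C->DD, D->AB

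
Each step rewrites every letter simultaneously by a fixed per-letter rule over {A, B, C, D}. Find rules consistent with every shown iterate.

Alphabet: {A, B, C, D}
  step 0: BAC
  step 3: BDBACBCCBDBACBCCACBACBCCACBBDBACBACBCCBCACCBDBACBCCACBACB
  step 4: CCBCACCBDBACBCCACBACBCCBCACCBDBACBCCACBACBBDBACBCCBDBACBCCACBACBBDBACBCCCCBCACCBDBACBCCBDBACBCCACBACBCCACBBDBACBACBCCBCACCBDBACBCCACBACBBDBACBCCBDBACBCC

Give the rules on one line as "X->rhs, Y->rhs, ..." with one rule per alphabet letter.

A->BDB, B->CC, C->ACB, D->BCA

  step 3 ⇒ step 4: BDBACBCCBDBACBCCACBACBCCACBBDBACBACBCCBCACCBDBACBCCACBACB ⇒ CC·BCA·CC·BDB·ACB·CC·ACB·ACB·CC·BCA·CC·BDB·ACB·CC·ACB·ACB·BDB·ACB·CC·BDB·ACB·CC·ACB·ACB·BDB·ACB·CC·CC·BCA·CC·BDB·ACB·CC·BDB·ACB·CC·ACB·ACB·CC·ACB·BDB·ACB·ACB·CC·BCA·CC·BDB·ACB·CC·ACB·ACB·BDB·ACB·CC·BDB·ACB·CC
    A ↦ BDB
    B ↦ CC
    C ↦ ACB
    D ↦ BCA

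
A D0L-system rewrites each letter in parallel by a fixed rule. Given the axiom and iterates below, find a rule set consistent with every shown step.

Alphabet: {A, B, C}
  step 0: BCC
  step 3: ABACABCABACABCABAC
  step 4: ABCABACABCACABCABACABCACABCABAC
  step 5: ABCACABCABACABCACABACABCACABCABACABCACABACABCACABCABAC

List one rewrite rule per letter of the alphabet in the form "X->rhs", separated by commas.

  step 4 ⇒ step 5: ABCABACABCACABCABACABCACABCABAC ⇒ AB·C·AC·AB·C·AB·AC·AB·C·AC·AB·AC·AB·C·AC·AB·C·AB·AC·AB·C·AC·AB·AC·AB·C·AC·AB·C·AB·AC
    A ↦ AB
    B ↦ C
    C ↦ AC

A->AB, B->C, C->AC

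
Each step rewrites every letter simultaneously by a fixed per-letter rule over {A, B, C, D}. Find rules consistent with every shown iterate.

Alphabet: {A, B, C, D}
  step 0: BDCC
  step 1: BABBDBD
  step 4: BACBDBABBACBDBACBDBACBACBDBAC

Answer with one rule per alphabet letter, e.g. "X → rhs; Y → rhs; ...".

  step 0 ⇒ step 1: BDCC ⇒ BA·B·BD·BD
    B ↦ BA
    C ↦ BD
    D ↦ B
    A ↦ C  (constrained at step 1)

A->C, B->BA, C->BD, D->B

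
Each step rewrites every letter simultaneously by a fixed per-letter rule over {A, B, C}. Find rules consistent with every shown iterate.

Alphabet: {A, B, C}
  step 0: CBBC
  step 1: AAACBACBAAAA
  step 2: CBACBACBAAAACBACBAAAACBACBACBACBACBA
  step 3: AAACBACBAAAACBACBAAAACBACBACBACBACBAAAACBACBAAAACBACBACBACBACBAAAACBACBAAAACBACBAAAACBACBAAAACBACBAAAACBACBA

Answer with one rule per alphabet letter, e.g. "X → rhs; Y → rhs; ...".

A->CBA, B->CBA, C->AAA

  step 2 ⇒ step 3: CBACBACBAAAACBACBAAAACBACBACBACBACBA ⇒ AAA·CBA·CBA·AAA·CBA·CBA·AAA·CBA·CBA·CBA·CBA·CBA·AAA·CBA·CBA·AAA·CBA·CBA·CBA·CBA·CBA·AAA·CBA·CBA·AAA·CBA·CBA·AAA·CBA·CBA·AAA·CBA·CBA·AAA·CBA·CBA
    A ↦ CBA
    B ↦ CBA
    C ↦ AAA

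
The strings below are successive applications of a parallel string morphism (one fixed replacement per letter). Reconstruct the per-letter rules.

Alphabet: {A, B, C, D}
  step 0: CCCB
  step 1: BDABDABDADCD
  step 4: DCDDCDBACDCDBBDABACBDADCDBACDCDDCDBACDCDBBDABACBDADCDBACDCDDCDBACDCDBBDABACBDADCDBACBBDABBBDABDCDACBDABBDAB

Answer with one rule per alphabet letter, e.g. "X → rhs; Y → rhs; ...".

A->AC, B->DCD, C->BDA, D->B

  step 0 ⇒ step 1: CCCB ⇒ BDA·BDA·BDA·DCD
    B ↦ DCD
    C ↦ BDA
    A ↦ AC  (constrained at step 1)
    D ↦ B  (constrained at step 1)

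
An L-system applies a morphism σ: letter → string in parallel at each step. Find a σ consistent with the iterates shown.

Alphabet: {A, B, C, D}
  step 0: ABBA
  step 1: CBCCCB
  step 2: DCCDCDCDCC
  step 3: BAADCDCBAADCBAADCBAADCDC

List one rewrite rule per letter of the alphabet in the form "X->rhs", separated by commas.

A->CB, B->C, C->DC, D->BAA

  step 2 ⇒ step 3: DCCDCDCDCC ⇒ BAA·DC·DC·BAA·DC·BAA·DC·BAA·DC·DC
    C ↦ DC
    D ↦ BAA
  step 0 ⇒ step 1: ABBA ⇒ CB·C·C·CB
    A ↦ CB
  step 0 ⇒ step 1: ABBA ⇒ CB·C·C·CB
    B ↦ C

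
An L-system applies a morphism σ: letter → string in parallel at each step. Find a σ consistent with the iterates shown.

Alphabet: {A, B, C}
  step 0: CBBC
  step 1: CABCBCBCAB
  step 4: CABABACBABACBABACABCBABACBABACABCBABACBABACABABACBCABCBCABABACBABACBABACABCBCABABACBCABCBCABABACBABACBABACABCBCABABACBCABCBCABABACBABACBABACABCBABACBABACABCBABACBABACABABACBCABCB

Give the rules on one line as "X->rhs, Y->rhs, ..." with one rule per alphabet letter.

  step 0 ⇒ step 1: CBBC ⇒ CAB·CB·CB·CAB
    B ↦ CB
    C ↦ CAB
    A ↦ ABA  (constrained at step 1)

A->ABA, B->CB, C->CAB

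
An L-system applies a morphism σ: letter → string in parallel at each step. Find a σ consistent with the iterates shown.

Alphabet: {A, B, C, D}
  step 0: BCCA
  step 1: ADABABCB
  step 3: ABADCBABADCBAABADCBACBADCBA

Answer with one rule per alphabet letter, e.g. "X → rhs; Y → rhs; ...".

A->CB, B->AD, C->AB, D->A

  step 0 ⇒ step 1: BCCA ⇒ AD·AB·AB·CB
    A ↦ CB
    B ↦ AD
    C ↦ AB
    D ↦ A  (constrained at step 1)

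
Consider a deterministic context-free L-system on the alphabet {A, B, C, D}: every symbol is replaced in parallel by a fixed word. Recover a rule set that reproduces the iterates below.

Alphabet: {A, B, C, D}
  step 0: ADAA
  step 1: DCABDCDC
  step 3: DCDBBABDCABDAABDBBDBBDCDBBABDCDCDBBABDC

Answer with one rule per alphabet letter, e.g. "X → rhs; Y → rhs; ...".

  step 0 ⇒ step 1: ADAA ⇒ DC·AB·DC·DC
    A ↦ DC
    D ↦ AB
    B ↦ DBB  (constrained at step 1)
    C ↦ DA  (constrained at step 1)

A->DC, B->DBB, C->DA, D->AB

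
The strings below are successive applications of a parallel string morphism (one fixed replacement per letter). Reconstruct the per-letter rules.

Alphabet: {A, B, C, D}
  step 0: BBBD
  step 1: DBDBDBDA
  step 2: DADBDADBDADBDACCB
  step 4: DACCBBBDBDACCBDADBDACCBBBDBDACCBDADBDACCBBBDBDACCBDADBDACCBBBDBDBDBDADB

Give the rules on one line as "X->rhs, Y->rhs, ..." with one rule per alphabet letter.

  step 1 ⇒ step 2: DBDBDBDA ⇒ DA·DB·DA·DB·DA·DB·DA·CCB
    A ↦ CCB
    B ↦ DB
    D ↦ DA
    C ↦ B  (constrained at step 2)

A->CCB, B->DB, C->B, D->DA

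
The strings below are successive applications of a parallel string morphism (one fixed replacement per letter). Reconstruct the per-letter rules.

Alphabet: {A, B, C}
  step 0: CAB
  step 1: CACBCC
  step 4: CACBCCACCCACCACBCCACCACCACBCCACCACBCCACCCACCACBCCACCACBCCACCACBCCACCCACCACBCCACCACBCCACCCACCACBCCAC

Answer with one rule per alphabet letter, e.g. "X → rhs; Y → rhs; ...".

A->BC, B->C, C->CAC

  step 0 ⇒ step 1: CAB ⇒ CAC·BC·C
    A ↦ BC
    B ↦ C
    C ↦ CAC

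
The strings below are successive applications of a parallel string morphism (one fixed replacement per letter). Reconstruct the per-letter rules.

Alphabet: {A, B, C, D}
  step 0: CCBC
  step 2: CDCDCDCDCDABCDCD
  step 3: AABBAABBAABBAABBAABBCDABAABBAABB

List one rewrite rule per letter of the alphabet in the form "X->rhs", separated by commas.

A->CD, B->AB, C->AA, D->BB

  step 2 ⇒ step 3: CDCDCDCDCDABCDCD ⇒ AA·BB·AA·BB·AA·BB·AA·BB·AA·BB·CD·AB·AA·BB·AA·BB
    A ↦ CD
    B ↦ AB
    C ↦ AA
    D ↦ BB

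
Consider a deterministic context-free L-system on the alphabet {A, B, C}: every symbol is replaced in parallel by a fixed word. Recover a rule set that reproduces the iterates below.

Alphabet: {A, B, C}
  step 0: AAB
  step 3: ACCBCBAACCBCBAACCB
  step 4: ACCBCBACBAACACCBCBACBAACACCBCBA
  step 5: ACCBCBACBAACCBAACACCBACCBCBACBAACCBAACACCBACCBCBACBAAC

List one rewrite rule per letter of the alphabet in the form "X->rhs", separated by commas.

A->AC, B->A, C->CB

  step 4 ⇒ step 5: ACCBCBACBAACACCBCBACBAACACCBCBA ⇒ AC·CB·CB·A·CB·A·AC·CB·A·AC·AC·CB·AC·CB·CB·A·CB·A·AC·CB·A·AC·AC·CB·AC·CB·CB·A·CB·A·AC
    A ↦ AC
    B ↦ A
    C ↦ CB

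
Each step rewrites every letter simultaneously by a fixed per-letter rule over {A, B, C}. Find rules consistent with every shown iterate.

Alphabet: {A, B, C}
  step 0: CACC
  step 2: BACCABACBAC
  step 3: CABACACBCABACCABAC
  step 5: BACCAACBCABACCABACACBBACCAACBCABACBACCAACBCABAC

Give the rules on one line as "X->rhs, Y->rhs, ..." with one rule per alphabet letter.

  step 2 ⇒ step 3: BACCABACBAC ⇒ CA·B·AC·AC·B·CA·B·AC·CA·B·AC
    A ↦ B
    B ↦ CA
    C ↦ AC

A->B, B->CA, C->AC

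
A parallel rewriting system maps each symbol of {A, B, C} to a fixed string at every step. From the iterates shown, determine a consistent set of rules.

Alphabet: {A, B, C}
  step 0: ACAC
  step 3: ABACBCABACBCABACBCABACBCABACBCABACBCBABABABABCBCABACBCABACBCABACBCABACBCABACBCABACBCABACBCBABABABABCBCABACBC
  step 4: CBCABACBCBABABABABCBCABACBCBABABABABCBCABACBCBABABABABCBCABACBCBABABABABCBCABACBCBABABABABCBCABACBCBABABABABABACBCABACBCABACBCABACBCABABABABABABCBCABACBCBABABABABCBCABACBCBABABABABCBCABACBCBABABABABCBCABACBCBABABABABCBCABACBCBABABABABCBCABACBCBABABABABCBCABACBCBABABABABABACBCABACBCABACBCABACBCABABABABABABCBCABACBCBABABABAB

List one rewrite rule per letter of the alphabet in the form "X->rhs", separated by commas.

  step 3 ⇒ step 4: ABACBCABACBCABACBCABACBCABACBCABACBCBABABABABCBCABACBCABACBCABACBCABACBCABACBCABACBCABACBCBABABABABCBCABACBC ⇒ CBC·ABA·CBC·BAB·ABA·BAB·CBC·ABA·CBC·BAB·ABA·BAB·CBC·ABA·CBC·BAB·ABA·BAB·CBC·ABA·CBC·BAB·ABA·BAB·CBC·ABA·CBC·BAB·ABA·BAB·CBC·ABA·CBC·BAB·ABA·BAB·ABA·CBC·ABA·CBC·ABA·CBC·ABA·CBC·ABA·BAB·ABA·BAB·CBC·ABA·CBC·BAB·ABA·BAB·CBC·ABA·CBC·BAB·ABA·BAB·CBC·ABA·CBC·BAB·ABA·BAB·CBC·ABA·CBC·BAB·ABA·BAB·CBC·ABA·CBC·BAB·ABA·BAB·CBC·ABA·CBC·BAB·ABA·BAB·CBC·ABA·CBC·BAB·ABA·BAB·ABA·CBC·ABA·CBC·ABA·CBC·ABA·CBC·ABA·BAB·ABA·BAB·CBC·ABA·CBC·BAB·ABA·BAB
    A ↦ CBC
    B ↦ ABA
    C ↦ BAB

A->CBC, B->ABA, C->BAB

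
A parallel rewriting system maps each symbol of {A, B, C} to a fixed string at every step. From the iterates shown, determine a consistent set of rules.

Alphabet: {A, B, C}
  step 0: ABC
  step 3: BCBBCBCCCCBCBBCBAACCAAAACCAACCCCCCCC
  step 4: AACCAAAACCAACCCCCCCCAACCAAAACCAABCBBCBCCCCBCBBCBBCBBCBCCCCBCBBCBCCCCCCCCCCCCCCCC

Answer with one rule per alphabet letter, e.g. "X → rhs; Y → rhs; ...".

A->BCB, B->AA, C->CC

  step 3 ⇒ step 4: BCBBCBCCCCBCBBCBAACCAAAACCAACCCCCCCC ⇒ AA·CC·AA·AA·CC·AA·CC·CC·CC·CC·AA·CC·AA·AA·CC·AA·BCB·BCB·CC·CC·BCB·BCB·BCB·BCB·CC·CC·BCB·BCB·CC·CC·CC·CC·CC·CC·CC·CC
    A ↦ BCB
    B ↦ AA
    C ↦ CC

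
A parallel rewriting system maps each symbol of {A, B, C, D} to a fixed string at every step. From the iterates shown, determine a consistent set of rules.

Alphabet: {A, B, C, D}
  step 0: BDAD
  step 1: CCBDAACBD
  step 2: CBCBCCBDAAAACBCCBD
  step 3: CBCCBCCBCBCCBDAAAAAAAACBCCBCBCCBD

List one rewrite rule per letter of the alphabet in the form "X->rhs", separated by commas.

  step 2 ⇒ step 3: CBCBCCBDAAAACBCCBD ⇒ CB·C·CB·C·CB·CB·C·CBD·AA·AA·AA·AA·CB·C·CB·CB·C·CBD
    A ↦ AA
    B ↦ C
    C ↦ CB
    D ↦ CBD

A->AA, B->C, C->CB, D->CBD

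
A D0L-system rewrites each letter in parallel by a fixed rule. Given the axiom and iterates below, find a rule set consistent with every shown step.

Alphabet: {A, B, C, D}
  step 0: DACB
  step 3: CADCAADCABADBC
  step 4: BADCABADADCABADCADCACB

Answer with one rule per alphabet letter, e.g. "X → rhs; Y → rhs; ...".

  step 3 ⇒ step 4: CADCAADCABADBC ⇒ B·AD·CA·B·AD·AD·CA·B·AD·C·AD·CA·C·B
    A ↦ AD
    B ↦ C
    C ↦ B
    D ↦ CA

A->AD, B->C, C->B, D->CA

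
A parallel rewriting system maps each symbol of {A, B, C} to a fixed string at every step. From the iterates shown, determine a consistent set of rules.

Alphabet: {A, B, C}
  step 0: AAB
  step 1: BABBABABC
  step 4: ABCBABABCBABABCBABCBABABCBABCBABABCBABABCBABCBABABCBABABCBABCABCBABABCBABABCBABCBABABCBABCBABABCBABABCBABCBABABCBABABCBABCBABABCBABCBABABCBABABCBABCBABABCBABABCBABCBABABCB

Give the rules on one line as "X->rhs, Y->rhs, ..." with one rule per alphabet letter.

A->BAB, B->ABC, C->B

  step 0 ⇒ step 1: AAB ⇒ BAB·BAB·ABC
    A ↦ BAB
    B ↦ ABC
    C ↦ B  (constrained at step 1)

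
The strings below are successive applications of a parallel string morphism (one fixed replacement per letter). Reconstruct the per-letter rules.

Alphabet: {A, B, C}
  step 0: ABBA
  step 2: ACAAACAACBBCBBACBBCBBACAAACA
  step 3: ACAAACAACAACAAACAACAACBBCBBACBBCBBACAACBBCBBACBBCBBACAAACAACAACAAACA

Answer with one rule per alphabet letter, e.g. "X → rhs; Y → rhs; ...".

A->ACA, B->CBB, C->A

  step 2 ⇒ step 3: ACAAACAACBBCBBACBBCBBACAAACA ⇒ ACA·A·ACA·ACA·ACA·A·ACA·ACA·A·CBB·CBB·A·CBB·CBB·ACA·A·CBB·CBB·A·CBB·CBB·ACA·A·ACA·ACA·ACA·A·ACA
    A ↦ ACA
    B ↦ CBB
    C ↦ A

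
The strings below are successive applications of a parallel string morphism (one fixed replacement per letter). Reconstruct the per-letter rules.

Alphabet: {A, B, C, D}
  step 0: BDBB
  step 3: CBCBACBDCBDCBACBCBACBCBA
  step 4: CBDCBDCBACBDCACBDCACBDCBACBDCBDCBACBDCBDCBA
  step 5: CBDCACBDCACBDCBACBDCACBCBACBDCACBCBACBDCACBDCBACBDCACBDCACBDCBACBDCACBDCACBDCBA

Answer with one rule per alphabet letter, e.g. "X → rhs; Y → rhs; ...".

  step 4 ⇒ step 5: CBDCBDCBACBDCACBDCACBDCBACBDCBDCBACBDCBDCBA ⇒ CB·D·CA·CB·D·CA·CB·D·CBA·CB·D·CA·CB·CBA·CB·D·CA·CB·CBA·CB·D·CA·CB·D·CBA·CB·D·CA·CB·D·CA·CB·D·CBA·CB·D·CA·CB·D·CA·CB·D·CBA
    A ↦ CBA
    B ↦ D
    C ↦ CB
    D ↦ CA

A->CBA, B->D, C->CB, D->CA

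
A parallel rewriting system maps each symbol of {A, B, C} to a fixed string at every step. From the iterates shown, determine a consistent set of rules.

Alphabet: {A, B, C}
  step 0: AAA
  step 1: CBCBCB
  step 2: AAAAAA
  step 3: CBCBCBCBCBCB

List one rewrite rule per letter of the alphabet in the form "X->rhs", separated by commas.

  step 2 ⇒ step 3: AAAAAA ⇒ CB·CB·CB·CB·CB·CB
    A ↦ CB
  step 1 ⇒ step 2: CBCBCB ⇒ A·A·A·A·A·A
    B ↦ A
  step 1 ⇒ step 2: CBCBCB ⇒ A·A·A·A·A·A
    C ↦ A

A->CB, B->A, C->A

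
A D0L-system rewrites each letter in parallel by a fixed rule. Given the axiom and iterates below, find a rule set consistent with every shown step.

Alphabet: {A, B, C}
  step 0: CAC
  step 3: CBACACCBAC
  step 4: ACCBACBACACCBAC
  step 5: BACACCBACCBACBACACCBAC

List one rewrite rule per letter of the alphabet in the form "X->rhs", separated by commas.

  step 4 ⇒ step 5: ACCBACBACACCBAC ⇒ B·AC·AC·C·B·AC·C·B·AC·B·AC·AC·C·B·AC
    A ↦ B
    B ↦ C
    C ↦ AC

A->B, B->C, C->AC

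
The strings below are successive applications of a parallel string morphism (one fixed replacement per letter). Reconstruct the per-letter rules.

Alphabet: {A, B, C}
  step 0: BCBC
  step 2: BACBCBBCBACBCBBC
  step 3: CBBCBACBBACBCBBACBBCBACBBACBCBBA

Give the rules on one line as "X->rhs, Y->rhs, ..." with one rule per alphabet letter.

A->BC, B->CB, C->BA

  step 2 ⇒ step 3: BACBCBBCBACBCBBC ⇒ CB·BC·BA·CB·BA·CB·CB·BA·CB·BC·BA·CB·BA·CB·CB·BA
    A ↦ BC
    B ↦ CB
    C ↦ BA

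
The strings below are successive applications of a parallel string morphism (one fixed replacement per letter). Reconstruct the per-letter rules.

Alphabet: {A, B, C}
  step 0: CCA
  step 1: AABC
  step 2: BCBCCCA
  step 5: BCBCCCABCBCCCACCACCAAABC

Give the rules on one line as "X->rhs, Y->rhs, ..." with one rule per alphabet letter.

A->BC, B->CC, C->A

  step 1 ⇒ step 2: AABC ⇒ BC·BC·CC·A
    A ↦ BC
    B ↦ CC
    C ↦ A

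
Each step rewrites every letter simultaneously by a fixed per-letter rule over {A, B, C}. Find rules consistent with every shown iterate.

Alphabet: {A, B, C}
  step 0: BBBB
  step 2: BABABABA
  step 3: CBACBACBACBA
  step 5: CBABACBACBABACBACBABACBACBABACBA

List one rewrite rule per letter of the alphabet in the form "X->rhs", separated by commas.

  step 2 ⇒ step 3: BABABABA ⇒ C·BA·C·BA·C·BA·C·BA
    A ↦ BA
    B ↦ C
    C ↦ BA  (constrained at step 3)

A->BA, B->C, C->BA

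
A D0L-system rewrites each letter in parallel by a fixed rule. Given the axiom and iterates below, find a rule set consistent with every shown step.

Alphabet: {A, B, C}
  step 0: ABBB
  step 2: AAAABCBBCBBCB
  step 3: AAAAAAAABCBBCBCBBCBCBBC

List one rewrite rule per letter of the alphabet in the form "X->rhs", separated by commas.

  step 2 ⇒ step 3: AAAABCBBCBBCB ⇒ AA·AA·AA·AA·BC·B·BC·BC·B·BC·BC·B·BC
    A ↦ AA
    B ↦ BC
    C ↦ B

A->AA, B->BC, C->B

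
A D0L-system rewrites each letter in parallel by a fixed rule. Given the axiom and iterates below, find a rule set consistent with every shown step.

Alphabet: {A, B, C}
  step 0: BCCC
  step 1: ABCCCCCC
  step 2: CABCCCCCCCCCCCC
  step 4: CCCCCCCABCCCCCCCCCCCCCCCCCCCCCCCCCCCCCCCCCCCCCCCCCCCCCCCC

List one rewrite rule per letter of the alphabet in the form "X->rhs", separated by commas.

A->C, B->AB, C->CC

  step 1 ⇒ step 2: ABCCCCCC ⇒ C·AB·CC·CC·CC·CC·CC·CC
    A ↦ C
    B ↦ AB
    C ↦ CC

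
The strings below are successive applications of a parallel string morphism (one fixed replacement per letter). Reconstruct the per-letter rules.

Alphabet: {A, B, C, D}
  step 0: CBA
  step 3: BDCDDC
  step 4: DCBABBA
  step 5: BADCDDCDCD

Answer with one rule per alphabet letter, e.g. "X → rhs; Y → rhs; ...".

  step 4 ⇒ step 5: DCBABBA ⇒ B·A·DC·D·DC·DC·D
    A ↦ D
    B ↦ DC
    C ↦ A
    D ↦ B

A->D, B->DC, C->A, D->B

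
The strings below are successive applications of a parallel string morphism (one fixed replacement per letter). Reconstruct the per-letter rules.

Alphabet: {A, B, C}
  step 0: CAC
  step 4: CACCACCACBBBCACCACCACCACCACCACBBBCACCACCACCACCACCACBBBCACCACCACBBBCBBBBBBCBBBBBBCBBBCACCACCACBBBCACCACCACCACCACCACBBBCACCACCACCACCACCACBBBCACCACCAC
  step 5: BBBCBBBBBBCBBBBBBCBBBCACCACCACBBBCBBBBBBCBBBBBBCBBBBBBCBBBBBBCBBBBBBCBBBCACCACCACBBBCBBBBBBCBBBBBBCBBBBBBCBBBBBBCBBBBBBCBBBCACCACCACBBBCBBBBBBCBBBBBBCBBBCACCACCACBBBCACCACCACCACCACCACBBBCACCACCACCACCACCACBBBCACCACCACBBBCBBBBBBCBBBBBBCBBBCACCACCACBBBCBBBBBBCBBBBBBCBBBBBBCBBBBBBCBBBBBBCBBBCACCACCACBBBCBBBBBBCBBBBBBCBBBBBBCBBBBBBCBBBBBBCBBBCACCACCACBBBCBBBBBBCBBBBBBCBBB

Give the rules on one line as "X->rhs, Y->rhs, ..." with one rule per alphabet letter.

  step 4 ⇒ step 5: CACCACCACBBBCACCACCACCACCACCACBBBCACCACCACCACCACCACBBBCACCACCACBBBCBBBBBBCBBBBBBCBBBCACCACCACBBBCACCACCACCACCACCACBBBCACCACCACCACCACCACBBBCACCACCAC ⇒ BBB·C·BBB·BBB·C·BBB·BBB·C·BBB·CAC·CAC·CAC·BBB·C·BBB·BBB·C·BBB·BBB·C·BBB·BBB·C·BBB·BBB·C·BBB·BBB·C·BBB·CAC·CAC·CAC·BBB·C·BBB·BBB·C·BBB·BBB·C·BBB·BBB·C·BBB·BBB·C·BBB·BBB·C·BBB·CAC·CAC·CAC·BBB·C·BBB·BBB·C·BBB·BBB·C·BBB·CAC·CAC·CAC·BBB·CAC·CAC·CAC·CAC·CAC·CAC·BBB·CAC·CAC·CAC·CAC·CAC·CAC·BBB·CAC·CAC·CAC·BBB·C·BBB·BBB·C·BBB·BBB·C·BBB·CAC·CAC·CAC·BBB·C·BBB·BBB·C·BBB·BBB·C·BBB·BBB·C·BBB·BBB·C·BBB·BBB·C·BBB·CAC·CAC·CAC·BBB·C·BBB·BBB·C·BBB·BBB·C·BBB·BBB·C·BBB·BBB·C·BBB·BBB·C·BBB·CAC·CAC·CAC·BBB·C·BBB·BBB·C·BBB·BBB·C·BBB
    A ↦ C
    B ↦ CAC
    C ↦ BBB

A->C, B->CAC, C->BBB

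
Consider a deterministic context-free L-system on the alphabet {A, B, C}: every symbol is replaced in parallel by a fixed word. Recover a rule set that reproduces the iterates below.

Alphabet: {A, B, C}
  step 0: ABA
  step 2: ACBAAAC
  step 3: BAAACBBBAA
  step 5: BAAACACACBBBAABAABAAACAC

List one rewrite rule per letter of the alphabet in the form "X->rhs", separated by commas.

  step 2 ⇒ step 3: ACBAAAC ⇒ B·AA·AC·B·B·B·AA
    A ↦ B
    B ↦ AC
    C ↦ AA

A->B, B->AC, C->AA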